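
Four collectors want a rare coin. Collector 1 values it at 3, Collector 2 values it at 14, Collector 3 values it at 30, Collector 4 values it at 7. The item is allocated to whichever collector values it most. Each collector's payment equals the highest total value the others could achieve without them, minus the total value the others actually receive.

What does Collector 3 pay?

Collector 3 has the highest value and receives the item.
Without Collector 3, the item would go to the next-highest value, 14, so the others could achieve 14.
With Collector 3 present and winning, the others receive nothing, so their total is 0.
Payment = 14 - 0 = 14.

14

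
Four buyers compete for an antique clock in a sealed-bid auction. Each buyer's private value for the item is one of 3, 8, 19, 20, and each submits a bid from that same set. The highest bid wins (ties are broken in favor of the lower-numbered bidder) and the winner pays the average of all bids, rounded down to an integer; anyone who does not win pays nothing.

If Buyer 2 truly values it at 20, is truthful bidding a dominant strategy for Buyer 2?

Consider the case where Buyer 1 bids 3, Buyer 3 bids 3 and Buyer 4 bids 3.
Truthful bid 20: wins, pays 7, utility 20 - 7 = 13.
Bid 8 instead: wins, pays 4, utility 20 - 4 = 16.
Since 16 > 13, bidding 8 is strictly better here, so truthful bidding is not dominant.

No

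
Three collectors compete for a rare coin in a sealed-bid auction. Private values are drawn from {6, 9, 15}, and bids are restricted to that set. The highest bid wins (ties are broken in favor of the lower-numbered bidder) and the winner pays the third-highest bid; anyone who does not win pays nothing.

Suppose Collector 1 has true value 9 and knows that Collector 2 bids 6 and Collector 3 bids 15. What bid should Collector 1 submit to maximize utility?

Bid 6: loses, pays 0, utility 0.
Bid 9: loses, pays 0, utility 0.
Bid 15: wins, pays 6, utility 9 - 6 = 3.
The best choice is 15 with utility 3.

15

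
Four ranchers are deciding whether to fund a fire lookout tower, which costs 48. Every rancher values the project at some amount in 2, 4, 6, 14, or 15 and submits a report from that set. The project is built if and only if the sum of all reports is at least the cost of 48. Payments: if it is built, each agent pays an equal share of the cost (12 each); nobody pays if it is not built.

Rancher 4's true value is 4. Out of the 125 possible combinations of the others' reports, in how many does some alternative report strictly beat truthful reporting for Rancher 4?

4

Others report (14, 15, 15): truth gives -8; report 2 gives 0 > -8. Violating.
Others report (15, 14, 15): truth gives -8; report 2 gives 0 > -8. Violating.
Others report (15, 15, 14): truth gives -8; report 2 gives 0 > -8. Violating.
Others report (15, 15, 15): truth gives -8; report 2 gives 0 > -8. Violating.
Others report (2, 2, 2): truth gives 0; no alternative beats it.
Others report (2, 2, 4): truth gives 0; no alternative beats it.
(Checking all 125 profiles: 4 have a profitable deviation, 121 do not.)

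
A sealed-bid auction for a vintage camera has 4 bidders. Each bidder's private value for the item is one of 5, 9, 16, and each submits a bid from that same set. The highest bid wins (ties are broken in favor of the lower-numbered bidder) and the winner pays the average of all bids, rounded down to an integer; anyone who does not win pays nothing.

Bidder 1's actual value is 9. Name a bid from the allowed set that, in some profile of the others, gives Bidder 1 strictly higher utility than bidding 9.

Suppose Bidder 2 bids 5, Bidder 3 bids 5 and Bidder 4 bids 5.
Bid 9: wins, pays 6, utility 9 - 6 = 3.
Bid 5: wins, pays 5, utility 9 - 5 = 4.
So bidding 5 beats truth here (4 > 3).

5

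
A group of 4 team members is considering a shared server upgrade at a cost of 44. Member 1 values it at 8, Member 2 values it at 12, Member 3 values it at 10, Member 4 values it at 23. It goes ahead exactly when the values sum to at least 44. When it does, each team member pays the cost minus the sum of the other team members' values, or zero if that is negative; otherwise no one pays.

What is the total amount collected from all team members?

Total value 53 ≥ cost 44, so it is built.
Member 1: others sum to 45; max(0, 44 - 45) = 0.
Member 2: others sum to 41; max(0, 44 - 41) = 3.
Member 3: others sum to 43; max(0, 44 - 43) = 1.
Member 4: others sum to 30; max(0, 44 - 30) = 14.
Total collected = 0 + 3 + 1 + 14 = 18.

18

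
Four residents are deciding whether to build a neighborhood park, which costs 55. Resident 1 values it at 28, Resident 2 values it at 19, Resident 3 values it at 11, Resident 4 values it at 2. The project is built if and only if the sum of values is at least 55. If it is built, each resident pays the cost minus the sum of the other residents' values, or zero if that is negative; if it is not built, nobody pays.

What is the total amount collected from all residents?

43

Total value 60 ≥ cost 55, so it is built.
Resident 1: others sum to 32; max(0, 55 - 32) = 23.
Resident 2: others sum to 41; max(0, 55 - 41) = 14.
Resident 3: others sum to 49; max(0, 55 - 49) = 6.
Resident 4: others sum to 58; max(0, 55 - 58) = 0.
Total collected = 23 + 14 + 6 + 0 = 43.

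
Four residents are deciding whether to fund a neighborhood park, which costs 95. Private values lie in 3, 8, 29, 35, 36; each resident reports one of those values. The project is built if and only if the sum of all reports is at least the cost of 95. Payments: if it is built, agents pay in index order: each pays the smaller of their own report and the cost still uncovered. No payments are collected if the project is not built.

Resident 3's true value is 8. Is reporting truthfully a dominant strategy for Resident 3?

Consider the case where Resident 1 reports 29, Resident 2 reports 29 and Resident 4 reports 35.
Truthful report 8: project built, pays 8, utility 8 - 8 = 0.
Report 3 instead: project built, pays 3, utility 8 - 3 = 5.
Since 5 > 0, reporting 3 is strictly better here, so truthful reporting is not dominant.

No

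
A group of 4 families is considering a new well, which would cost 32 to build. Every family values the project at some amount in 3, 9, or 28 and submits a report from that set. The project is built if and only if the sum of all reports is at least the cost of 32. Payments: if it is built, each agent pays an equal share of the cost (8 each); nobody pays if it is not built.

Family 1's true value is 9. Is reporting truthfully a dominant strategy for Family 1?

No

Consider the case where Family 2 reports 3, Family 3 reports 3 and Family 4 reports 3.
Truthful report 9: project not built, utility 0.
Report 28 instead: project built, pays 8, utility 9 - 8 = 1.
Since 1 > 0, reporting 28 is strictly better here, so truthful reporting is not dominant.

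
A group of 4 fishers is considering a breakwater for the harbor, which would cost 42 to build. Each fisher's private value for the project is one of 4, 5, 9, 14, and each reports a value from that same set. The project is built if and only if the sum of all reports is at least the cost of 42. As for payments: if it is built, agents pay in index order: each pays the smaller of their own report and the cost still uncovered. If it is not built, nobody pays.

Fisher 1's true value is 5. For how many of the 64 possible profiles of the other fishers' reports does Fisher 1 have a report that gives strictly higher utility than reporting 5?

Others report (14, 14, 14): truth gives 0; report 4 gives 1 > 0. Violating.
Others report (4, 4, 4): truth gives 0; no alternative beats it.
Others report (4, 4, 5): truth gives 0; no alternative beats it.
(Checking all 64 profiles: 1 has a profitable deviation, 63 do not.)

1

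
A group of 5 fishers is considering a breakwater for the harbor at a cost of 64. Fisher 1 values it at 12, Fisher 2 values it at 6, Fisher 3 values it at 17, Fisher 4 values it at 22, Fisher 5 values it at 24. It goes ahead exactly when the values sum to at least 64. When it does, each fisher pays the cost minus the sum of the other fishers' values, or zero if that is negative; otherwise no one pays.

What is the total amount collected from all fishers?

Total value 81 ≥ cost 64, so it is built.
Fisher 1: others sum to 69; max(0, 64 - 69) = 0.
Fisher 2: others sum to 75; max(0, 64 - 75) = 0.
Fisher 3: others sum to 64; max(0, 64 - 64) = 0.
Fisher 4: others sum to 59; max(0, 64 - 59) = 5.
Fisher 5: others sum to 57; max(0, 64 - 57) = 7.
Total collected = 0 + 0 + 0 + 5 + 7 = 12.

12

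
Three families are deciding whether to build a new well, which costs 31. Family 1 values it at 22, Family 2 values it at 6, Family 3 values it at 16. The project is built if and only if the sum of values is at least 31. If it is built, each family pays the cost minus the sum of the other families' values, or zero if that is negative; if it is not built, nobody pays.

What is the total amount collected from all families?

12

Total value 44 ≥ cost 31, so it is built.
Family 1: others sum to 22; max(0, 31 - 22) = 9.
Family 2: others sum to 38; max(0, 31 - 38) = 0.
Family 3: others sum to 28; max(0, 31 - 28) = 3.
Total collected = 9 + 0 + 3 = 12.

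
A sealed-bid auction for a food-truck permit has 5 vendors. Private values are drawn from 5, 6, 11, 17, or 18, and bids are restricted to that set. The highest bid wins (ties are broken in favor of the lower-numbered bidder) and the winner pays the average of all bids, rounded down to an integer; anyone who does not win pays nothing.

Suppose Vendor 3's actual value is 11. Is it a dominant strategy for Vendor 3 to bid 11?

No

Consider the case where Vendor 1 bids 5, Vendor 2 bids 5, Vendor 4 bids 5 and Vendor 5 bids 5.
Truthful bid 11: wins, pays 6, utility 11 - 6 = 5.
Bid 6 instead: wins, pays 5, utility 11 - 5 = 6.
Since 6 > 5, bidding 6 is strictly better here, so truthful bidding is not dominant.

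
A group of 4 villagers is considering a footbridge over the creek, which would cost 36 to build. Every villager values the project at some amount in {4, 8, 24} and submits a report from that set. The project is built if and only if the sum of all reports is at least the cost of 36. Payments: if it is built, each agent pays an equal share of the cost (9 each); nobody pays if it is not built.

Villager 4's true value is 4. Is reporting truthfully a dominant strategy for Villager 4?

Check each profile of the others' reports and compare truth against every alternative report.
Others report (4, 4, 24): truth gives -5, best alternative gives -5.
Others report (4, 8, 24): truth gives -5, best alternative gives -5.
Others report (4, 24, 4): truth gives -5, best alternative gives -5.
Others report (4, 24, 8): truth gives -5, best alternative gives -5.
Others report (4, 24, 24): truth gives -5, best alternative gives -5.
Others report (8, 4, 24): truth gives -5, best alternative gives -5.
(Remaining 21 profiles checked similarly; truth is weakly best in each.)
In every case the truthful report is at least as good as any alternative, so it is a dominant strategy.

Yes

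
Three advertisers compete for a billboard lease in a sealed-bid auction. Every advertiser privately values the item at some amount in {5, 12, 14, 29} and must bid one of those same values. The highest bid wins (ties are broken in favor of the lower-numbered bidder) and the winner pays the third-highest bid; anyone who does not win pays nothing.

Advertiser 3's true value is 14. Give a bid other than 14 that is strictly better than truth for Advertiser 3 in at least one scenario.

29

Suppose Advertiser 1 bids 5 and Advertiser 2 bids 14.
Bid 14: loses, pays 0, utility 0.
Bid 29: wins, pays 5, utility 14 - 5 = 9.
So bidding 29 beats truth here (9 > 0).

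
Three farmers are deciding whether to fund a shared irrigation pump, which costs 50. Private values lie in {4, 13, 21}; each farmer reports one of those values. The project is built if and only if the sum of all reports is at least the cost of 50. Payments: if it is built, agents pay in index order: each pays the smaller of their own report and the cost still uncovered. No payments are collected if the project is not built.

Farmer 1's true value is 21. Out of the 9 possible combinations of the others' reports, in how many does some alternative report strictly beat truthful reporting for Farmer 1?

Others report (21, 21): truth gives 0; report 13 gives 8 > 0. Violating.
Others report (4, 4): truth gives 0; no alternative beats it.
Others report (4, 13): truth gives 0; no alternative beats it.
(Checking all 9 profiles: 1 has a profitable deviation, 8 do not.)

1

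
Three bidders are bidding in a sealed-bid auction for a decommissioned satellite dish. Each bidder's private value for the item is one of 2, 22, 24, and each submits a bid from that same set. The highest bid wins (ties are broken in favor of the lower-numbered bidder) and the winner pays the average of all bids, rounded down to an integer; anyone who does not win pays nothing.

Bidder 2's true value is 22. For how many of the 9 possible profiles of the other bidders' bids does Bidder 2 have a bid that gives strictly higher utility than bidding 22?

2

Others bid (2, 24): truth gives 0; bid 24 gives 6 > 0. Violating.
Others bid (22, 2): truth gives 0; bid 24 gives 6 > 0. Violating.
Others bid (2, 2): truth gives 14; no alternative beats it.
Others bid (2, 22): truth gives 7; no alternative beats it.
(Checking all 9 profiles: 2 have a profitable deviation, 7 do not.)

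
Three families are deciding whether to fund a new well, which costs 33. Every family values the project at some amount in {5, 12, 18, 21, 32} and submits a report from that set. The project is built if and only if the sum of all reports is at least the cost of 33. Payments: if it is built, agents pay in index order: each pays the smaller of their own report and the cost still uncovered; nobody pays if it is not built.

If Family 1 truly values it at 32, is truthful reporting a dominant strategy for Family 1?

No

Consider the case where Family 2 reports 5 and Family 3 reports 12.
Truthful report 32: project built, pays 32, utility 32 - 32 = 0.
Report 18 instead: project built, pays 18, utility 32 - 18 = 14.
Since 14 > 0, reporting 18 is strictly better here, so truthful reporting is not dominant.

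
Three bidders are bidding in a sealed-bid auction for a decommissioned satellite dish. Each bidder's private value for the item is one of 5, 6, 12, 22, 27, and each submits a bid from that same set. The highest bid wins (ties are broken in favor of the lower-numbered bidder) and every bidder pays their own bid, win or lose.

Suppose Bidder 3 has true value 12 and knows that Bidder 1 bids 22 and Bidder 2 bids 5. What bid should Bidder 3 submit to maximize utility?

5

Bid 5: loses but pays 5, utility -5.
Bid 6: loses but pays 6, utility -6.
Bid 12: loses but pays 12, utility -12.
Bid 22: loses but pays 22, utility -22.
Bid 27: wins, pays 27, utility 12 - 27 = -15.
The best choice is 5 with utility -5.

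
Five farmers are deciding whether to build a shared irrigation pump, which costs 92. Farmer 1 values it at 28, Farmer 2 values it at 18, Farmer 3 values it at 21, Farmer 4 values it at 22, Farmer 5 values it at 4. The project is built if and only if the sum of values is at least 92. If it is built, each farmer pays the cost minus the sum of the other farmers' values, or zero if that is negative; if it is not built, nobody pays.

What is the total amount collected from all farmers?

Total value 93 ≥ cost 92, so it is built.
Farmer 1: others sum to 65; max(0, 92 - 65) = 27.
Farmer 2: others sum to 75; max(0, 92 - 75) = 17.
Farmer 3: others sum to 72; max(0, 92 - 72) = 20.
Farmer 4: others sum to 71; max(0, 92 - 71) = 21.
Farmer 5: others sum to 89; max(0, 92 - 89) = 3.
Total collected = 27 + 17 + 20 + 21 + 3 = 88.

88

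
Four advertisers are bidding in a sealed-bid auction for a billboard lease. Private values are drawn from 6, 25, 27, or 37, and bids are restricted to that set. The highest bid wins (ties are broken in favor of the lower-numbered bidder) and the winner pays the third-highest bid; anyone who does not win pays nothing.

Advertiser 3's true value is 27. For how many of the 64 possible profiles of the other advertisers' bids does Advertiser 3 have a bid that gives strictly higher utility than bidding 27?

12

Others bid (6, 6, 37): truth gives 0; bid 37 gives 21 > 0. Violating.
Others bid (6, 25, 37): truth gives 0; bid 37 gives 2 > 0. Violating.
Others bid (6, 27, 6): truth gives 0; bid 37 gives 21 > 0. Violating.
Others bid (6, 27, 25): truth gives 0; bid 37 gives 2 > 0. Violating.
Others bid (6, 6, 6): truth gives 21; no alternative beats it.
Others bid (6, 6, 25): truth gives 21; no alternative beats it.
(Checking all 64 profiles: 12 have a profitable deviation, 52 do not.)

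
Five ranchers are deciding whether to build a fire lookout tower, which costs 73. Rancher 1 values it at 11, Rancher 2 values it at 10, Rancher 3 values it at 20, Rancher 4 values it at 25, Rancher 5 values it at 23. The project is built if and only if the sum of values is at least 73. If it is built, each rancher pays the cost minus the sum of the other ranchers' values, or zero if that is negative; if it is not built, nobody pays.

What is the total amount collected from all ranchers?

20

Total value 89 ≥ cost 73, so it is built.
Rancher 1: others sum to 78; max(0, 73 - 78) = 0.
Rancher 2: others sum to 79; max(0, 73 - 79) = 0.
Rancher 3: others sum to 69; max(0, 73 - 69) = 4.
Rancher 4: others sum to 64; max(0, 73 - 64) = 9.
Rancher 5: others sum to 66; max(0, 73 - 66) = 7.
Total collected = 0 + 0 + 4 + 9 + 7 = 20.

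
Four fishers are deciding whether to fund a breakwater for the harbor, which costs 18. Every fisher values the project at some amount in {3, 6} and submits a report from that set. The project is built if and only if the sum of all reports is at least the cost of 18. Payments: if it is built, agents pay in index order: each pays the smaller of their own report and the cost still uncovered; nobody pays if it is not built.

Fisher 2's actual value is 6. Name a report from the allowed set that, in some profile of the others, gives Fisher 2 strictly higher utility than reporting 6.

3

Suppose Fisher 1 reports 3, Fisher 3 reports 6 and Fisher 4 reports 6.
Report 6: project built, pays 6, utility 6 - 6 = 0.
Report 3: project built, pays 3, utility 6 - 3 = 3.
So reporting 3 beats truth here (3 > 0).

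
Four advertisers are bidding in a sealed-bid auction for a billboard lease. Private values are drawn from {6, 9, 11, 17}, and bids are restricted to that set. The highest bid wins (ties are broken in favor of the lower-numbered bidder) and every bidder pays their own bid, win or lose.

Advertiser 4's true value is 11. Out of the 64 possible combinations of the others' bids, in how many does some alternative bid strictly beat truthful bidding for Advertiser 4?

Others bid (6, 6, 6): truth gives 0; bid 9 gives 2 > 0. Violating.
Others bid (6, 6, 11): truth gives -11; bid 6 gives -6 > -11. Violating.
Others bid (6, 6, 17): truth gives -11; bid 6 gives -6 > -11. Violating.
Others bid (6, 9, 11): truth gives -11; bid 6 gives -6 > -11. Violating.
Others bid (6, 6, 9): truth gives 0; no alternative beats it.
Others bid (6, 9, 6): truth gives 0; no alternative beats it.
(Checking all 64 profiles: 57 have a profitable deviation, 7 do not.)

57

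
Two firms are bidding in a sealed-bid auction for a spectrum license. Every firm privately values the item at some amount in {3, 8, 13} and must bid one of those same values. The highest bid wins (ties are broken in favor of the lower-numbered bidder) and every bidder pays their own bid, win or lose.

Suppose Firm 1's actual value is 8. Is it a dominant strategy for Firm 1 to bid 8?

Consider the case where Firm 2 bids 3.
Truthful bid 8: wins, pays 8, utility 8 - 8 = 0.
Bid 3 instead: wins, pays 3, utility 8 - 3 = 5.
Since 5 > 0, bidding 3 is strictly better here, so truthful bidding is not dominant.

No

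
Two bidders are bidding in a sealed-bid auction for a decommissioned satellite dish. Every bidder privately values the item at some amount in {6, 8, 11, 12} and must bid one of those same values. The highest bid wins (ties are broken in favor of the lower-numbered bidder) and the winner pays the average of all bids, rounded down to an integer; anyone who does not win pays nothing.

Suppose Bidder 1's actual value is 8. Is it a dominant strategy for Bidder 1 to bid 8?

Consider the case where Bidder 2 bids 6.
Truthful bid 8: wins, pays 7, utility 8 - 7 = 1.
Bid 6 instead: wins, pays 6, utility 8 - 6 = 2.
Since 2 > 1, bidding 6 is strictly better here, so truthful bidding is not dominant.

No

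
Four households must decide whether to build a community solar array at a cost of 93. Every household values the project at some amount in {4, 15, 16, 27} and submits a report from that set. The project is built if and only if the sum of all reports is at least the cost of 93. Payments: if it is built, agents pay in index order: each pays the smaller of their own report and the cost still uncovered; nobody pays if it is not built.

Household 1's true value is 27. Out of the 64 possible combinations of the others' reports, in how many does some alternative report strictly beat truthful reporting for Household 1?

1

Others report (27, 27, 27): truth gives 0; report 15 gives 12 > 0. Violating.
Others report (4, 4, 4): truth gives 0; no alternative beats it.
Others report (4, 4, 15): truth gives 0; no alternative beats it.
(Checking all 64 profiles: 1 has a profitable deviation, 63 do not.)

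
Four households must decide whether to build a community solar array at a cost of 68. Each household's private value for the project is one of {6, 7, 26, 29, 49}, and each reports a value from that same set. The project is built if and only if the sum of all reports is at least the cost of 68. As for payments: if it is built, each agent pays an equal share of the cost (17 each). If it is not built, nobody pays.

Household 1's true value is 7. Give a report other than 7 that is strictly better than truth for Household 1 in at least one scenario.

Suppose Household 2 reports 6, Household 3 reports 6 and Household 4 reports 49.
Report 7: project built, pays 17, utility 7 - 17 = -10.
Report 6: project not built, utility 0.
So reporting 6 beats truth here (0 > -10).

6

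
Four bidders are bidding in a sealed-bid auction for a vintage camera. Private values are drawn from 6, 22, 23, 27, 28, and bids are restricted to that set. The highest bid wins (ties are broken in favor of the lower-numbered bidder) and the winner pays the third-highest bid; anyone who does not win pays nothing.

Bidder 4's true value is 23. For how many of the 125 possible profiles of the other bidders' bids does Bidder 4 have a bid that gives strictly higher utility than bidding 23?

24

Others bid (6, 6, 23): truth gives 0; bid 27 gives 17 > 0. Violating.
Others bid (6, 6, 27): truth gives 0; bid 28 gives 17 > 0. Violating.
Others bid (6, 22, 23): truth gives 0; bid 27 gives 1 > 0. Violating.
Others bid (6, 22, 27): truth gives 0; bid 28 gives 1 > 0. Violating.
Others bid (6, 6, 6): truth gives 17; no alternative beats it.
Others bid (6, 6, 22): truth gives 17; no alternative beats it.
(Checking all 125 profiles: 24 have a profitable deviation, 101 do not.)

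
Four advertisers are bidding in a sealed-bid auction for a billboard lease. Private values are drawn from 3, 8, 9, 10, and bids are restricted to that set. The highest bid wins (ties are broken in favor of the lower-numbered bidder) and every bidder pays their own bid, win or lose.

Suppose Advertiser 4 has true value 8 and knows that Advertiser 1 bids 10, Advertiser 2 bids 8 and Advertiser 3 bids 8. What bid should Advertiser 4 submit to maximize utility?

3

Bid 3: loses but pays 3, utility -3.
Bid 8: loses but pays 8, utility -8.
Bid 9: loses but pays 9, utility -9.
Bid 10: loses but pays 10, utility -10.
The best choice is 3 with utility -3.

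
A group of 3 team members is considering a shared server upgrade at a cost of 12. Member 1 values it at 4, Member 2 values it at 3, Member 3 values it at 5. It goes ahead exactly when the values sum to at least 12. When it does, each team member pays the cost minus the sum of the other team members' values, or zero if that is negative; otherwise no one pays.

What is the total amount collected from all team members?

Total value 12 ≥ cost 12, so it is built.
Member 1: others sum to 8; max(0, 12 - 8) = 4.
Member 2: others sum to 9; max(0, 12 - 9) = 3.
Member 3: others sum to 7; max(0, 12 - 7) = 5.
Total collected = 4 + 3 + 5 = 12.

12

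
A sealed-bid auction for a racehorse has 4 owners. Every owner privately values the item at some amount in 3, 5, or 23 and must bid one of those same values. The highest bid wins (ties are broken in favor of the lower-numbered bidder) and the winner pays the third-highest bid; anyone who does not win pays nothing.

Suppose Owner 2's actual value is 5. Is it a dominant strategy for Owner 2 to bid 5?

No

Consider the case where Owner 1 bids 3, Owner 3 bids 3 and Owner 4 bids 23.
Truthful bid 5: loses, pays 0, utility 0.
Bid 23 instead: wins, pays 3, utility 5 - 3 = 2.
Since 2 > 0, bidding 23 is strictly better here, so truthful bidding is not dominant.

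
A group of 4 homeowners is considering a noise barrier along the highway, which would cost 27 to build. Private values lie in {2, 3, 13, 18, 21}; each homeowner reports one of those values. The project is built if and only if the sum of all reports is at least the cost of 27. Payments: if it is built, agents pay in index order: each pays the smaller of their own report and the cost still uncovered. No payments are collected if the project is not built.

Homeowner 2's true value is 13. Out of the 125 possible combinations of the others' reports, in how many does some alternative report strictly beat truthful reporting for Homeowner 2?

96

Others report (2, 2, 21): truth gives 0; report 2 gives 11 > 0. Violating.
Others report (2, 3, 21): truth gives 0; report 2 gives 11 > 0. Violating.
Others report (2, 13, 13): truth gives 0; report 2 gives 11 > 0. Violating.
Others report (2, 13, 18): truth gives 0; report 2 gives 11 > 0. Violating.
Others report (2, 2, 2): truth gives 0; no alternative beats it.
Others report (2, 2, 3): truth gives 0; no alternative beats it.
(Checking all 125 profiles: 96 have a profitable deviation, 29 do not.)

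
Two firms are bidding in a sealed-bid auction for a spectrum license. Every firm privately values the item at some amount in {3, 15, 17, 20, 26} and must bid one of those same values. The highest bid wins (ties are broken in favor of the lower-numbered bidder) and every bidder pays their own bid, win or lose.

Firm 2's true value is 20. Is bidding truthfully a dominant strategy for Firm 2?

No

Consider the case where Firm 1 bids 3.
Truthful bid 20: wins, pays 20, utility 20 - 20 = 0.
Bid 15 instead: wins, pays 15, utility 20 - 15 = 5.
Since 5 > 0, bidding 15 is strictly better here, so truthful bidding is not dominant.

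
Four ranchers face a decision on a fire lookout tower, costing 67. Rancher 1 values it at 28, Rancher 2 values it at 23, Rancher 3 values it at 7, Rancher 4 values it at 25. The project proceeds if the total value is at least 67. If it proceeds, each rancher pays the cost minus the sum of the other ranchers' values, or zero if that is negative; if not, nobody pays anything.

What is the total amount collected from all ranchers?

28

Total value 83 ≥ cost 67, so it is built.
Rancher 1: others sum to 55; max(0, 67 - 55) = 12.
Rancher 2: others sum to 60; max(0, 67 - 60) = 7.
Rancher 3: others sum to 76; max(0, 67 - 76) = 0.
Rancher 4: others sum to 58; max(0, 67 - 58) = 9.
Total collected = 12 + 7 + 0 + 9 = 28.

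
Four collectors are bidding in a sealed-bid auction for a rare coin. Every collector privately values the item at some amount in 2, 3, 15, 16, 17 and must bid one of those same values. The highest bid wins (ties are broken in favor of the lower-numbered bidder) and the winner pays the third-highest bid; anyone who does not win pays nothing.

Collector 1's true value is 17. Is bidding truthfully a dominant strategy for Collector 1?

Check each profile of the others' bids and compare truth against every alternative bid.
Others bid (2, 2, 17): truth gives 15, best alternative gives 0.
Others bid (2, 17, 2): truth gives 15, best alternative gives 0.
Others bid (17, 2, 2): truth gives 15, best alternative gives 0.
Others bid (2, 3, 17): truth gives 14, best alternative gives 0.
Others bid (2, 17, 3): truth gives 14, best alternative gives 0.
Others bid (3, 2, 17): truth gives 14, best alternative gives 0.
(Remaining 119 profiles checked similarly; truth is weakly best in each.)
In every case the truthful bid is at least as good as any alternative, so it is a dominant strategy.

Yes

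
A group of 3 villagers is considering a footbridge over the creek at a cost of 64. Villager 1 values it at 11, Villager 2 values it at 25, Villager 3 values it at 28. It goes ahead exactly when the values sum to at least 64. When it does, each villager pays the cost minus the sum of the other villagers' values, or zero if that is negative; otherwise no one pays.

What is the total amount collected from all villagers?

64

Total value 64 ≥ cost 64, so it is built.
Villager 1: others sum to 53; max(0, 64 - 53) = 11.
Villager 2: others sum to 39; max(0, 64 - 39) = 25.
Villager 3: others sum to 36; max(0, 64 - 36) = 28.
Total collected = 11 + 25 + 28 = 64.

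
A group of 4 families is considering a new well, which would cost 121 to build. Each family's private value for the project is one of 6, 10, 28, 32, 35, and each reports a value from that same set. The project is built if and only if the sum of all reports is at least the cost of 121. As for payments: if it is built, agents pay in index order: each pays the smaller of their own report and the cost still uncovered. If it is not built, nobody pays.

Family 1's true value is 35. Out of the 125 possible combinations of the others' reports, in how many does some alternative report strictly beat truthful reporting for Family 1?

23

Others report (28, 28, 35): truth gives 0; report 32 gives 3 > 0. Violating.
Others report (28, 32, 32): truth gives 0; report 32 gives 3 > 0. Violating.
Others report (28, 32, 35): truth gives 0; report 28 gives 7 > 0. Violating.
Others report (28, 35, 28): truth gives 0; report 32 gives 3 > 0. Violating.
Others report (6, 6, 6): truth gives 0; no alternative beats it.
Others report (6, 6, 10): truth gives 0; no alternative beats it.
(Checking all 125 profiles: 23 have a profitable deviation, 102 do not.)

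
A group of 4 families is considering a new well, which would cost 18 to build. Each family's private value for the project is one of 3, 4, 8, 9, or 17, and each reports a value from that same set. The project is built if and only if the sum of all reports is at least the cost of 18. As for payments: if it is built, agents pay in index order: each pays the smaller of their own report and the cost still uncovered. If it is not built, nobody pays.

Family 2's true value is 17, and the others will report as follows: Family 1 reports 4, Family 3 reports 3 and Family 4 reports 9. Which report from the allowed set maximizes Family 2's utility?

Report 3: project built, pays 3, utility 17 - 3 = 14.
Report 4: project built, pays 4, utility 17 - 4 = 13.
Report 8: project built, pays 8, utility 17 - 8 = 9.
Report 9: project built, pays 9, utility 17 - 9 = 8.
Report 17: project built, pays 14, utility 17 - 14 = 3.
The best choice is 3 with utility 14.

3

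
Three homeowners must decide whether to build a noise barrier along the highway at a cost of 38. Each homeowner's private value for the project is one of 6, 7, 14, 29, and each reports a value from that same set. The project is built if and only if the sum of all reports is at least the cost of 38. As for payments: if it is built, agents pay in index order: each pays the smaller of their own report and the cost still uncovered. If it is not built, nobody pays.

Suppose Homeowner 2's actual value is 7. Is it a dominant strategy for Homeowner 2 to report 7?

No

Consider the case where Homeowner 1 reports 6 and Homeowner 3 reports 29.
Truthful report 7: project built, pays 7, utility 7 - 7 = 0.
Report 6 instead: project built, pays 6, utility 7 - 6 = 1.
Since 1 > 0, reporting 6 is strictly better here, so truthful reporting is not dominant.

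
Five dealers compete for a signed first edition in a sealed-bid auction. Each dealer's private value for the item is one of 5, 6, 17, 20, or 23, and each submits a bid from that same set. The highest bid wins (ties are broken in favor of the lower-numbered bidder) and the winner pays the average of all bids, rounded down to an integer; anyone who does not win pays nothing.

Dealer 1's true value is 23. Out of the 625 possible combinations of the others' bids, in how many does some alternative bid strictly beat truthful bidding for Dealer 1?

Others bid (5, 5, 5, 5): truth gives 15; bid 5 gives 18 > 15. Violating.
Others bid (5, 5, 5, 6): truth gives 15; bid 6 gives 18 > 15. Violating.
Others bid (5, 5, 5, 17): truth gives 12; bid 17 gives 14 > 12. Violating.
Others bid (5, 5, 6, 5): truth gives 15; bid 6 gives 18 > 15. Violating.
Others bid (5, 5, 5, 20): truth gives 12; no alternative beats it.
Others bid (5, 5, 5, 23): truth gives 11; no alternative beats it.
(Checking all 625 profiles: 197 have a profitable deviation, 428 do not.)

197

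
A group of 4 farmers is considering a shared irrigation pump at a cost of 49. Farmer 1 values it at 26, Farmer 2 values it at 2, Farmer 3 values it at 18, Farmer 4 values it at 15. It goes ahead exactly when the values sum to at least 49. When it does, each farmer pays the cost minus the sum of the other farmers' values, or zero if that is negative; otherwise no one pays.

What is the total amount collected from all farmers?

Total value 61 ≥ cost 49, so it is built.
Farmer 1: others sum to 35; max(0, 49 - 35) = 14.
Farmer 2: others sum to 59; max(0, 49 - 59) = 0.
Farmer 3: others sum to 43; max(0, 49 - 43) = 6.
Farmer 4: others sum to 46; max(0, 49 - 46) = 3.
Total collected = 14 + 0 + 6 + 3 = 23.

23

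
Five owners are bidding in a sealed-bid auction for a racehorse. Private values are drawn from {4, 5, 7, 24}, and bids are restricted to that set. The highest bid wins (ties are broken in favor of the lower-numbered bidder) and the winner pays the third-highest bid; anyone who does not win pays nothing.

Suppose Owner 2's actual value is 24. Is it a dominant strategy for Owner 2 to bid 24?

Check each profile of the others' bids and compare truth against every alternative bid.
Others bid (4, 4, 4, 24): truth gives 20, best alternative gives 0.
Others bid (4, 4, 24, 4): truth gives 20, best alternative gives 0.
Others bid (4, 24, 4, 4): truth gives 20, best alternative gives 0.
Others bid (7, 4, 4, 4): truth gives 20, best alternative gives 0.
Others bid (4, 4, 5, 24): truth gives 19, best alternative gives 0.
Others bid (4, 4, 24, 5): truth gives 19, best alternative gives 0.
(Remaining 250 profiles checked similarly; truth is weakly best in each.)
In every case the truthful bid is at least as good as any alternative, so it is a dominant strategy.

Yes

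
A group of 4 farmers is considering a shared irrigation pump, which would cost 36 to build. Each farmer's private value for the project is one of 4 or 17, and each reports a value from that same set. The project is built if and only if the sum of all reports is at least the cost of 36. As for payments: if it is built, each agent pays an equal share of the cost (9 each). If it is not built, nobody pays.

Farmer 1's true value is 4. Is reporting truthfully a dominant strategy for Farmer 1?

Check each profile of the others' reports and compare truth against every alternative report.
Others report (4, 4, 17): truth gives 0, best alternative gives -5.
Others report (4, 17, 4): truth gives 0, best alternative gives -5.
Others report (17, 4, 4): truth gives 0, best alternative gives -5.
Others report (4, 17, 17): truth gives -5, best alternative gives -5.
Others report (17, 4, 17): truth gives -5, best alternative gives -5.
Others report (17, 17, 4): truth gives -5, best alternative gives -5.
(Remaining 2 profiles checked similarly; truth is weakly best in each.)
In every case the truthful report is at least as good as any alternative, so it is a dominant strategy.

Yes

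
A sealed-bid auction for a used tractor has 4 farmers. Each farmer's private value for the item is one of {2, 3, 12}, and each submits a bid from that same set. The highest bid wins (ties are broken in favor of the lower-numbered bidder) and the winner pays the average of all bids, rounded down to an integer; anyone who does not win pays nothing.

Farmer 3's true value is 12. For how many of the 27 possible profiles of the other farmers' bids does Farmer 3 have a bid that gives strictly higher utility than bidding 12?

2

Others bid (2, 2, 2): truth gives 8; bid 3 gives 10 > 8. Violating.
Others bid (2, 2, 3): truth gives 8; bid 3 gives 10 > 8. Violating.
Others bid (2, 2, 12): truth gives 5; no alternative beats it.
Others bid (2, 3, 2): truth gives 8; no alternative beats it.
(Checking all 27 profiles: 2 have a profitable deviation, 25 do not.)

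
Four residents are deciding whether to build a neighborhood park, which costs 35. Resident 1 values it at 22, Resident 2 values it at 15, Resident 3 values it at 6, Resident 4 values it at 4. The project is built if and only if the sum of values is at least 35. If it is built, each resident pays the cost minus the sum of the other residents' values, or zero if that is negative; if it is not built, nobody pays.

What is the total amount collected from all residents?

Total value 47 ≥ cost 35, so it is built.
Resident 1: others sum to 25; max(0, 35 - 25) = 10.
Resident 2: others sum to 32; max(0, 35 - 32) = 3.
Resident 3: others sum to 41; max(0, 35 - 41) = 0.
Resident 4: others sum to 43; max(0, 35 - 43) = 0.
Total collected = 10 + 3 + 0 + 0 = 13.

13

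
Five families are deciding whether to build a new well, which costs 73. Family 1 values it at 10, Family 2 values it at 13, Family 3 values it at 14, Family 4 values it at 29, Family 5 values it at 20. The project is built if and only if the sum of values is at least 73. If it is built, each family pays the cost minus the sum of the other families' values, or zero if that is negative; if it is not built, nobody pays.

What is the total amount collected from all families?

24

Total value 86 ≥ cost 73, so it is built.
Family 1: others sum to 76; max(0, 73 - 76) = 0.
Family 2: others sum to 73; max(0, 73 - 73) = 0.
Family 3: others sum to 72; max(0, 73 - 72) = 1.
Family 4: others sum to 57; max(0, 73 - 57) = 16.
Family 5: others sum to 66; max(0, 73 - 66) = 7.
Total collected = 0 + 0 + 1 + 16 + 7 = 24.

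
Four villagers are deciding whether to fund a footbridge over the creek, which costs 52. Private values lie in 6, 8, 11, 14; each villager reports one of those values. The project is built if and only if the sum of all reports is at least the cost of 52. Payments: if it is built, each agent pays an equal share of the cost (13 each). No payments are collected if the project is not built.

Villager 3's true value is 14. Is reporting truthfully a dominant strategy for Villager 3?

Yes

Check each profile of the others' reports and compare truth against every alternative report.
Others report (11, 14, 14): truth gives 1, best alternative gives 0.
Others report (14, 11, 14): truth gives 1, best alternative gives 0.
Others report (14, 14, 11): truth gives 1, best alternative gives 0.
Others report (14, 14, 14): truth gives 1, best alternative gives 1.
Others report (6, 6, 6): truth gives 0, best alternative gives 0.
Others report (6, 6, 8): truth gives 0, best alternative gives 0.
(Remaining 58 profiles checked similarly; truth is weakly best in each.)
In every case the truthful report is at least as good as any alternative, so it is a dominant strategy.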